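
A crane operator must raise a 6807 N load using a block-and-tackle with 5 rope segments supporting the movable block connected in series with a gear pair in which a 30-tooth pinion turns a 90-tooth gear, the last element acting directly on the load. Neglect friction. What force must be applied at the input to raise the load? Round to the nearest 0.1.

453.8 N

Block-and-tackle MA = number of supporting rope parts = 5.
Gear pair MA = 90/30 = 3.
Combined ideal MA = 5 × 3 = 15.
Effort = load / MA = 6807 / 15 = 453.8 N.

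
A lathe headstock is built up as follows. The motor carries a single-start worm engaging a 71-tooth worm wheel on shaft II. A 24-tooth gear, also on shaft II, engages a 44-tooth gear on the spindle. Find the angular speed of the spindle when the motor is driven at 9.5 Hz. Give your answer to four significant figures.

0.07298 Hz

the motor → shaft II (worm, 71/1): 9.5 ÷ 71 = 0.1338 Hz
shaft II → the spindle (gear mesh, 44/24): 0.1338 ÷ 1.8333 = 0.072983 Hz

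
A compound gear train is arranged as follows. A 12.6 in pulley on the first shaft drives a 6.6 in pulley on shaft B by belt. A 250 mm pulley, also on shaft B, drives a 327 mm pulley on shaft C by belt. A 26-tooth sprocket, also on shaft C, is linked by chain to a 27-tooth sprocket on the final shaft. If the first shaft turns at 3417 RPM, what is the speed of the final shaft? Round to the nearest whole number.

belt 6.6/12.6 = 0.52381 → 3417/0.52381 = 6523.4 RPM
belt 327/250 = 1.308 → 6523.4/1.308 = 4987.3 RPM
chain 27/26 = 1.0385 → 4987.3/1.0385 = 4802.6 RPM

4803 RPM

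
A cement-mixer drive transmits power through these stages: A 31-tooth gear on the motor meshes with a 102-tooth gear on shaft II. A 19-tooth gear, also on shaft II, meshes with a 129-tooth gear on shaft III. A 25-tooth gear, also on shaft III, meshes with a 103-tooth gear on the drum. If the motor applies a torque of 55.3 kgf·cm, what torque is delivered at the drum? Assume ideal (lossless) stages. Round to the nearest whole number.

gear mesh 102/31 = 3.2903 → τ = 55.3·3.2903 = 181.95 kgf·cm
gear mesh 129/19 = 6.7895 → τ = 181.95·6.7895 = 1235.4 kgf·cm
gear mesh 103/25 = 4.12 → τ = 1235.4·4.12 = 5089.8 kgf·cm

5090 kgf·cm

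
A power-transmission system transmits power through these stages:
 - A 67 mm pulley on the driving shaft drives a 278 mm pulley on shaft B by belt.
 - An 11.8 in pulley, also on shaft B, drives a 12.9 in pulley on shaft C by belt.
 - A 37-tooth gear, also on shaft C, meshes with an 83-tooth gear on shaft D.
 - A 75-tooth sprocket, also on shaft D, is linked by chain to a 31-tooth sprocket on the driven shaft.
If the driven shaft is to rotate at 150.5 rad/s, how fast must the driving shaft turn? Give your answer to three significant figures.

Overall ratio R = 4.1493 × 1.0932 × 2.2432 × 0.41333 = 4.2059.
Required input speed = output speed × R = 150.5 × 4.2059 = 632.98 rad/s.

633 rad/s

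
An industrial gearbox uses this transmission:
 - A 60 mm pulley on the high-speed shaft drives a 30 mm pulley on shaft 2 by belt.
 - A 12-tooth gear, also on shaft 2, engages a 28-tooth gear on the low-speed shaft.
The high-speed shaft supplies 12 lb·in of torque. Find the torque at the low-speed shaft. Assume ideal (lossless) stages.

14 lb·in

After the belt (30/60): 12 × 0.5 = 6 lb·in
After the gear mesh (28/12): 6 × 2.3333 = 14 lb·in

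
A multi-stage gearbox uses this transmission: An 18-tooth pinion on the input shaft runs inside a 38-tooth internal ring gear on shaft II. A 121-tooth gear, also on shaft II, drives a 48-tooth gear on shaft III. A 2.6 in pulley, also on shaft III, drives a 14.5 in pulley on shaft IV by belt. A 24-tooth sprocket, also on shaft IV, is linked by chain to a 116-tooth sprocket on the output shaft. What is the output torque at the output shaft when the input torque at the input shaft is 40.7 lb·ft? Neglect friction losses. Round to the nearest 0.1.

After the internal gear (38/18): 40.7 × 2.1111 = 85.922 lb·ft
After the gear mesh (48/121): 85.922 × 0.39669 = 34.085 lb·ft
After the belt (14.5/2.6): 34.085 × 5.5769 = 190.09 lb·ft
After the chain (116/24): 190.09 × 4.8333 = 918.76 lb·ft

918.8 lb·ft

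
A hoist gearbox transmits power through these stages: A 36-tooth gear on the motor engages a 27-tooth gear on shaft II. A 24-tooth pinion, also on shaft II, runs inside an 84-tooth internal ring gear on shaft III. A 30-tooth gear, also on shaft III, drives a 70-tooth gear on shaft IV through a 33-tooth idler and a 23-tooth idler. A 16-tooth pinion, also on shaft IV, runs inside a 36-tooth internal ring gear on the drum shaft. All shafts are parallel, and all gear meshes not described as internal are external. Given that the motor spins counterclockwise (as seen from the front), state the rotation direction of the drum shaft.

counterclockwise

the motor → shaft II: external mesh, 1 reversal → CW.
shaft II → shaft III: internal mesh, same direction → CW.
shaft III → shaft IV: driver → idler → idler → driven is 3 external meshes, 3 reversals → CCW.
shaft IV → the drum shaft: internal mesh, same direction → CCW.
4 reversals in total — an even number — so the drum shaft turns the same way as the motor.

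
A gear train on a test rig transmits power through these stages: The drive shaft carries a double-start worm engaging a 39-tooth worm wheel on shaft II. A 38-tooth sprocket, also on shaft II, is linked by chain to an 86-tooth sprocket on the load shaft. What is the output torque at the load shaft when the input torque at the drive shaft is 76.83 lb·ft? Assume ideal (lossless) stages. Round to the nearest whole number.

worm 39/2 = 19.5 → τ = 76.83·19.5 = 1498.2 lb·ft
chain 86/38 = 2.2632 → τ = 1498.2·2.2632 = 3390.6 lb·ft

3391 lb·ft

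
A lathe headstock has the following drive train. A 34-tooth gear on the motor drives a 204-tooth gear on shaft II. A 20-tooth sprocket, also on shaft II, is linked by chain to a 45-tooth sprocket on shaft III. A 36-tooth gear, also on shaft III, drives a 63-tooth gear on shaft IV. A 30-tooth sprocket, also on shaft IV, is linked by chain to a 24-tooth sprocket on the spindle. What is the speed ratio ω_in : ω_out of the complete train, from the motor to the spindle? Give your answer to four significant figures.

Each stage contributes driven/driver: gear mesh 204/34 = 6, chain 45/20 = 2.25, gear mesh 63/36 = 1.75, chain 24/30 = 0.8.
Overall: 6 × 2.25 × 1.75 × 0.8 = 18.9.

18.90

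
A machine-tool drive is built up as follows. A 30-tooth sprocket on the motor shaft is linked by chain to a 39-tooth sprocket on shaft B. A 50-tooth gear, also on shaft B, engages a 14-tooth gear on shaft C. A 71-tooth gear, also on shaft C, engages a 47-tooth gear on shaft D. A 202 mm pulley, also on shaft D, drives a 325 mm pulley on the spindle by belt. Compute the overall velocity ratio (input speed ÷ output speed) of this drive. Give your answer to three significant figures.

Each stage contributes driven/driver: chain 39/30 = 1.3, gear mesh 14/50 = 0.28, gear mesh 47/71 = 0.66197, belt 325/202 = 1.6089.
Overall: 1.3 × 0.28 × 0.66197 × 1.6089 = 0.38768.

0.388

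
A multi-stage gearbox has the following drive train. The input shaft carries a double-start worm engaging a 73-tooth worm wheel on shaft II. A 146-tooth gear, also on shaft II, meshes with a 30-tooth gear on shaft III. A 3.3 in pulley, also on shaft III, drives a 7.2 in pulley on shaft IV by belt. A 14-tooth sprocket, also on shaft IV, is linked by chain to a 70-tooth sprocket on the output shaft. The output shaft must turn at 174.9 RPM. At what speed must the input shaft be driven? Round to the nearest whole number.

14310 RPM

Overall ratio R = 36.5 × 0.20548 × 2.1818 × 5 = 81.818.
Required input speed = output speed × R = 174.9 × 81.818 = 14310 RPM.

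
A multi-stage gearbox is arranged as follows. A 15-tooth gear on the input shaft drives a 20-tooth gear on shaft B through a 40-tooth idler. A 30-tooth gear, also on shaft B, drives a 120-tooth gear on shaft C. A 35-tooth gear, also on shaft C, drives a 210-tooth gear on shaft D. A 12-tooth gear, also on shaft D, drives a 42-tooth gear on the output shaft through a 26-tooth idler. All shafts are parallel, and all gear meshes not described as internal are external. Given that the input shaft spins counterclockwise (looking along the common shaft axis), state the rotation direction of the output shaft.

the input shaft → shaft B: driver → idler → driven is 2 external meshes, 2 reversals → CCW.
shaft B → shaft C: external mesh, 1 reversal → CW.
shaft C → shaft D: external mesh, 1 reversal → CCW.
shaft D → the output shaft: driver → idler → driven is 2 external meshes, 2 reversals → CCW.
6 reversals in total — an even number — so the output shaft turns the same way as the input shaft.

counterclockwise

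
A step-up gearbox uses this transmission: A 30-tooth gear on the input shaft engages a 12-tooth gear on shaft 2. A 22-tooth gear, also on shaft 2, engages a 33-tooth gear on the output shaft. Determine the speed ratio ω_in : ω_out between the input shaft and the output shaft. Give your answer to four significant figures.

0.6000

Each stage contributes driven/driver: gear mesh 12/30 = 0.4, gear mesh 33/22 = 1.5.
Overall: 0.4 × 1.5 = 0.6.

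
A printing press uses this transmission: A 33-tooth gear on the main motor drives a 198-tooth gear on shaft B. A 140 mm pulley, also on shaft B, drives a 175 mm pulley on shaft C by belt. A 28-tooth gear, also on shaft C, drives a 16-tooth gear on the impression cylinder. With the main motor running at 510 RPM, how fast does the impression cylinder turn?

Gear mesh: ratio = 198/33 = 6, so shaft B turns at 510 / 6 = 85 RPM.
Belt: ratio = 175/140 = 1.25, so shaft C turns at 85 / 1.25 = 68 RPM.
Gear mesh: ratio = 16/28 = 0.57143, so the impression cylinder turns at 68 / 0.57143 = 119 RPM.

119 RPM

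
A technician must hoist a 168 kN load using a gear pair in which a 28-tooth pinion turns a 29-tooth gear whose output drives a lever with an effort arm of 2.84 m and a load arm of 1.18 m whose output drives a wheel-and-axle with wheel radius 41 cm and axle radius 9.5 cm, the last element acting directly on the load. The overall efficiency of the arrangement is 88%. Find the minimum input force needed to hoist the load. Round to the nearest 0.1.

Gear pair MA = 29/28 = 1.0357.
Lever MA = effort arm / load arm = 2.84/1.18 = 2.4068.
Wheel-and-axle MA = R/r = 41/9.5 = 4.3158.
Combined ideal MA = 1.0357 × 2.4068 × 4.3158 = 10.758.
Actual MA = 10.758 × 0.88 = 9.4671.
Effort = load / actual MA = 168 / 9.4671 = 17.746 kN.

17.7 kN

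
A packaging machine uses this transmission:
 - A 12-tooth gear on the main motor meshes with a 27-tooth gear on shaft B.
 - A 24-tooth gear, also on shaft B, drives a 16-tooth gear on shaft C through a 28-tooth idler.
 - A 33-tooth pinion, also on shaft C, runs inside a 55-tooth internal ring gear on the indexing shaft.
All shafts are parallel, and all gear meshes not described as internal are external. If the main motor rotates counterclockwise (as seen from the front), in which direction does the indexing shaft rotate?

clockwise

the main motor → shaft B: external mesh, 1 reversal → CW.
shaft B → shaft C: driver → idler → driven is 2 external meshes, 2 reversals → CW.
shaft C → the indexing shaft: internal mesh, same direction → CW.
3 reversals in total — an odd number — so the indexing shaft turns opposite to the main motor.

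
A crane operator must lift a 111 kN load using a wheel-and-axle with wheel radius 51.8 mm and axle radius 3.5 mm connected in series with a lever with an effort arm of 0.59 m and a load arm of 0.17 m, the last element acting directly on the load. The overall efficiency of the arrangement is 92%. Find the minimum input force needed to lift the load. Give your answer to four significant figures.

2.349 kN

Wheel-and-axle MA = R/r = 51.8/3.5 = 14.8.
Lever MA = effort arm / load arm = 0.59/0.17 = 3.4706.
Combined ideal MA = 14.8 × 3.4706 = 51.365.
Actual MA = 51.365 × 0.92 = 47.256.
Effort = load / actual MA = 111 / 47.256 = 2.3489 kN.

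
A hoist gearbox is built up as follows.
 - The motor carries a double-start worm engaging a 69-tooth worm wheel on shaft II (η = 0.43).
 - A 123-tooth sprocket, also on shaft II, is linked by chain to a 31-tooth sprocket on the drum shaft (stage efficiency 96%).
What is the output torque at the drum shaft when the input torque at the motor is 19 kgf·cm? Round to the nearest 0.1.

worm 69/2 = 34.5 → τ = 19·34.5·0.43 = 281.87 kgf·cm
chain 31/123 = 0.25203 → τ = 281.87·0.25203·0.96 = 68.198 kgf·cm

68.2 kgf·cm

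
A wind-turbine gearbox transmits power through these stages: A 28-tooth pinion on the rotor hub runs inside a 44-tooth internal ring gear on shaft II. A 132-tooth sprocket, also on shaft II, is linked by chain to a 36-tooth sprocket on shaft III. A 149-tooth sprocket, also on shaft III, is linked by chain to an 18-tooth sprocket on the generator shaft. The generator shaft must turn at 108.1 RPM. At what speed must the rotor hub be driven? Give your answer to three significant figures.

Overall ratio R = 1.5714 × 0.27273 × 0.12081 = 0.051774.
Required input speed = output speed × R = 108.1 × 0.051774 = 5.5967 RPM.

5.60 RPM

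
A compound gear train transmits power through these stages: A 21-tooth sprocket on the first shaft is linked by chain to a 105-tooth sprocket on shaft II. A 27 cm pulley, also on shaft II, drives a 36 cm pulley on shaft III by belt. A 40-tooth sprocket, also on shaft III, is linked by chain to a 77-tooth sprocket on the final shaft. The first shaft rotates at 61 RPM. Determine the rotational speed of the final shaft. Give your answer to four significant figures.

Chain: ratio = 105/21 = 5, so shaft II turns at 61 / 5 = 12.2 RPM.
Belt: ratio = 36/27 = 1.3333, so shaft III turns at 12.2 / 1.3333 = 9.15 RPM.
Chain: ratio = 77/40 = 1.925, so the final shaft turns at 9.15 / 1.925 = 4.7532 RPM.

4.753 RPM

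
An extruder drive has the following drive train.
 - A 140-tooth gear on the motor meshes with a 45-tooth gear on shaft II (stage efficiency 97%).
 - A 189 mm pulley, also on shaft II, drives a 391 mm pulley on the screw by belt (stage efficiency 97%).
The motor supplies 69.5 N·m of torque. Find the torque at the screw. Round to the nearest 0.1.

After the gear mesh (45/140): 69.5 × 0.32143 × 0.97 = 21.669 N·m
After the belt (391/189): 21.669 × 2.0688 × 0.97 = 43.484 N·m

43.5 N·m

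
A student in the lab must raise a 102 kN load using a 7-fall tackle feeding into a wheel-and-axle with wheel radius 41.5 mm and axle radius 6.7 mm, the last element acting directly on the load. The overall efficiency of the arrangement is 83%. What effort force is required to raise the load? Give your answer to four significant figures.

2.834 kN

Block-and-tackle MA = number of supporting rope parts = 7.
Wheel-and-axle MA = R/r = 41.5/6.7 = 6.194.
Combined ideal MA = 7 × 6.194 = 43.358.
Actual MA = 43.358 × 0.83 = 35.987.
Effort = load / actual MA = 102 / 35.987 = 2.8343 kN.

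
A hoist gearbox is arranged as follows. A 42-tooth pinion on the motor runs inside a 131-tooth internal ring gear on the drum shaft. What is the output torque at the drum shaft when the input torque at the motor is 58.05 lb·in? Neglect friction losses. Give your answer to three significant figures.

181 lb·in

Internal gear: ratio = 131/42 = 3.119; torque at the drum shaft = 58.05 × 3.119 = 181.06 lb·in.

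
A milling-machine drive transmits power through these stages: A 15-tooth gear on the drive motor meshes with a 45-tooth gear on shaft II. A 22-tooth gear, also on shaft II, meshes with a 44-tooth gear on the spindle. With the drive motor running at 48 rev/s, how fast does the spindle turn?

the drive motor → shaft II (gear mesh, 45/15): 48 ÷ 3 = 16 rev/s
shaft II → the spindle (gear mesh, 44/22): 16 ÷ 2 = 8 rev/s

8 rev/s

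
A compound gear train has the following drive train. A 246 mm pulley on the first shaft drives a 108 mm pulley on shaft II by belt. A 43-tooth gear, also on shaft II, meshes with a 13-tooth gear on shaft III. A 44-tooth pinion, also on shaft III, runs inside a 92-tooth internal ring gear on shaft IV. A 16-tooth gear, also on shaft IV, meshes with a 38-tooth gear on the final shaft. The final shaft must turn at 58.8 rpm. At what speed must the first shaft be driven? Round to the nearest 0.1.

Overall ratio R = 0.43902 × 0.30233 × 2.0909 × 2.375 = 0.65912.
Required input speed = output speed × R = 58.8 × 0.65912 = 38.756 rpm.

38.8 rpm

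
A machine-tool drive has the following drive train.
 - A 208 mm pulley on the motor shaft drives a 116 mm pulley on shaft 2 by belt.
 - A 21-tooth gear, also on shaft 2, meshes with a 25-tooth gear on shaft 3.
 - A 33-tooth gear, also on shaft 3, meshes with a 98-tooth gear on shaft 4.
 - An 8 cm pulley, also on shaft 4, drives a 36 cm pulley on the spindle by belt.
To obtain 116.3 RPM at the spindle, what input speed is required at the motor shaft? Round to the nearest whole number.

1032 RPM

Overall ratio R = 0.55769 × 1.1905 × 2.9697 × 4.5 = 8.8724.
Required input speed = output speed × R = 116.3 × 8.8724 = 1031.9 RPM.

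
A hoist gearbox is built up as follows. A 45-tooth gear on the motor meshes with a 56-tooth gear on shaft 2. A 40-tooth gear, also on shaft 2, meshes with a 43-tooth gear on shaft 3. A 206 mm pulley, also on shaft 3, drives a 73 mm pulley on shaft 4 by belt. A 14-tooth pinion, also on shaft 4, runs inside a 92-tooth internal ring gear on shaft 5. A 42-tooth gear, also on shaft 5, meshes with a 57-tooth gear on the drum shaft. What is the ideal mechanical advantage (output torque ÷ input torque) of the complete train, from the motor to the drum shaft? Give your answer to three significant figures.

Each stage contributes driven/driver: gear mesh 56/45 = 1.2444, gear mesh 43/40 = 1.075, belt 73/206 = 0.35437, internal gear 92/14 = 6.5714, gear mesh 57/42 = 1.3571.
Overall: 1.2444 × 1.075 × 0.35437 × 6.5714 × 1.3571 = 4.2279.

4.23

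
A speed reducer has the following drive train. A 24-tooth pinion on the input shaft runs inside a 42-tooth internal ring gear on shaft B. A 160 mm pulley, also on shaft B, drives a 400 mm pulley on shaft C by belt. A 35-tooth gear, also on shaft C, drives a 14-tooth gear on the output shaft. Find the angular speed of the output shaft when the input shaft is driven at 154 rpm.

the input shaft → shaft B (internal gear, 42/24): 154 ÷ 1.75 = 88 rpm
shaft B → shaft C (belt, 400/160): 88 ÷ 2.5 = 35.2 rpm
shaft C → the output shaft (gear mesh, 14/35): 35.2 ÷ 0.4 = 88 rpm

88 rpm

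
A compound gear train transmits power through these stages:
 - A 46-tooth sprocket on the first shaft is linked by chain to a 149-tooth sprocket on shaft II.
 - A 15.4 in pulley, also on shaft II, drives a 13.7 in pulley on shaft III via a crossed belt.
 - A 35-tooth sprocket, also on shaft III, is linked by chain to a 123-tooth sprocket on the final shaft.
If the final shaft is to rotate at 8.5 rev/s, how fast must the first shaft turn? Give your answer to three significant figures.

86.1 rev/s

Overall ratio R = 3.2391 × 0.88961 × 3.5143 = 10.127.
Required input speed = output speed × R = 8.5 × 10.127 = 86.076 rev/s.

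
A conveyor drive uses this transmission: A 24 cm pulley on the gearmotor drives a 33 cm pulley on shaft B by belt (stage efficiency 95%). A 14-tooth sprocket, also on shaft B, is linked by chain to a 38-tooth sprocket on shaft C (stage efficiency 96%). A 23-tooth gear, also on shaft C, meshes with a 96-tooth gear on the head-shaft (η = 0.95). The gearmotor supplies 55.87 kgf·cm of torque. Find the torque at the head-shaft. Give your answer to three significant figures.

After the belt (33/24): 55.87 × 1.375 × 0.95 = 72.98 kgf·cm
After the chain (38/14): 72.98 × 2.7143 × 0.96 = 190.17 kgf·cm
After the gear mesh (96/23): 190.17 × 4.1739 × 0.95 = 754.05 kgf·cm

754 kgf·cm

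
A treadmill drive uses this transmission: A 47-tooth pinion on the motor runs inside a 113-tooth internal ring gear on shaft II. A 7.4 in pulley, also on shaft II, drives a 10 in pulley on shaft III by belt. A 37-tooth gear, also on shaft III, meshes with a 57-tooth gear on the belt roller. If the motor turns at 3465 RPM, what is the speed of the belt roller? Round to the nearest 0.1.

692.3 RPM

Internal gear: ratio = 113/47 = 2.4043, so shaft II turns at 3465 / 2.4043 = 1441.2 RPM.
Belt: ratio = 10/7.4 = 1.3514, so shaft III turns at 1441.2 / 1.3514 = 1066.5 RPM.
Gear mesh: ratio = 57/37 = 1.5405, so the belt roller turns at 1066.5 / 1.5405 = 692.28 RPM.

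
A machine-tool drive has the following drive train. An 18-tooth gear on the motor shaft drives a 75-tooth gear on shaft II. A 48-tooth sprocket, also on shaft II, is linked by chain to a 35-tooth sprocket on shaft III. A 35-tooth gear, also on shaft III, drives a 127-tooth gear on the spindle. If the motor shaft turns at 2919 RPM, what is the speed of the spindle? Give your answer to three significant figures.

265 RPM

the motor shaft → shaft II (gear mesh, 75/18): 2919 ÷ 4.1667 = 700.56 RPM
shaft II → shaft III (chain, 35/48): 700.56 ÷ 0.72917 = 960.77 RPM
shaft III → the spindle (gear mesh, 127/35): 960.77 ÷ 3.6286 = 264.78 RPM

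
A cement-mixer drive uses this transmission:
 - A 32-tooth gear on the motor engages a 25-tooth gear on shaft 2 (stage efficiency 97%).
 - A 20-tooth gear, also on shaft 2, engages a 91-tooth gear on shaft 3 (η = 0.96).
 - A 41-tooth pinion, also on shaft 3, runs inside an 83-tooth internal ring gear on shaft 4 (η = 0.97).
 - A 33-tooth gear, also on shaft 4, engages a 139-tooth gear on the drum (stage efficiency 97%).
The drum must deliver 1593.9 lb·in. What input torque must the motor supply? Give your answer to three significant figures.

60.0 lb·in

Overall ratio R = 0.78125 × 4.55 × 2.0244 × 4.2121 = 30.311; overall efficiency η = 0.97 × 0.96 × 0.97 × 0.97 = 0.8762.
Input torque = output torque / (R × η) = 1593.9 / (30.311 × 0.8762) = 60.018 lb·in.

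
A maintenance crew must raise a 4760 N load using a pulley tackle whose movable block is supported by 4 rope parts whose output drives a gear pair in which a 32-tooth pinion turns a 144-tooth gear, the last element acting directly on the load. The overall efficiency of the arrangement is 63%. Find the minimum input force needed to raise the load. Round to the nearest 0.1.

Block-and-tackle MA = number of supporting rope parts = 4.
Gear pair MA = 144/32 = 4.5.
Combined ideal MA = 4 × 4.5 = 18.
Actual MA = 18 × 0.63 = 11.34.
Effort = load / actual MA = 4760 / 11.34 = 419.75 N.

419.8 N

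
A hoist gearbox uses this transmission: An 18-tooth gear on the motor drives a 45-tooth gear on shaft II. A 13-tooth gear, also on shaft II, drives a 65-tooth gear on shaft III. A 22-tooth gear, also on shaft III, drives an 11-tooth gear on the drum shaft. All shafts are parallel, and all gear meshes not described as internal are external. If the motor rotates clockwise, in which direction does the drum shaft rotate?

counterclockwise

the motor → shaft II: external mesh, 1 reversal → CCW.
shaft II → shaft III: external mesh, 1 reversal → CW.
shaft III → the drum shaft: external mesh, 1 reversal → CCW.
3 reversals in total — an odd number — so the drum shaft turns opposite to the motor.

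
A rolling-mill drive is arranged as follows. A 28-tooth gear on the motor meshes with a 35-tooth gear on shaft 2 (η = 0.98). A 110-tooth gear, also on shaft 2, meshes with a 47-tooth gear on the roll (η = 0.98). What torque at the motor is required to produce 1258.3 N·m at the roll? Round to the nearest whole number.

2453 N·m

Overall ratio R = 1.25 × 0.42727 = 0.53409; overall efficiency η = 0.98 × 0.98 = 0.9604.
Input torque = output torque / (R × η) = 1258.3 / (0.53409 × 0.9604) = 2453.1 N·m.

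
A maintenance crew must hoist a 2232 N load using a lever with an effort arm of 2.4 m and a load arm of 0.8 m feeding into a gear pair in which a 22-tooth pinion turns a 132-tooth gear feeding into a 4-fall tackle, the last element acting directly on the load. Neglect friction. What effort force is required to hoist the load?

31 N

Lever MA = effort arm / load arm = 2.4/0.8 = 3.
Gear pair MA = 132/22 = 6.
Block-and-tackle MA = number of supporting rope parts = 4.
Combined ideal MA = 3 × 6 × 4 = 72.
Effort = load / MA = 2232 / 72 = 31 N.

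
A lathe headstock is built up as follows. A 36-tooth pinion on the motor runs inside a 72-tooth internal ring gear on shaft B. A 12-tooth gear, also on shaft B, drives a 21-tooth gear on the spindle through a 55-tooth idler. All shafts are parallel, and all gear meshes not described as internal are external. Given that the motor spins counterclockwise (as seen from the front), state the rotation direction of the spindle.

the motor → shaft B: internal mesh, same direction → CCW.
shaft B → the spindle: driver → idler → driven is 2 external meshes, 2 reversals → CCW.
2 reversals in total — an even number — so the spindle turns the same way as the motor.

counterclockwise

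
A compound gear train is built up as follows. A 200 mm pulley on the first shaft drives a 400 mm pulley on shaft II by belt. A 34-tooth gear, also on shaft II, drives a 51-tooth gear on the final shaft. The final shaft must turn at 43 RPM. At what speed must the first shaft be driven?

129 RPM

Overall ratio R = 2 × 1.5 = 3.
Required input speed = output speed × R = 43 × 3 = 129 RPM.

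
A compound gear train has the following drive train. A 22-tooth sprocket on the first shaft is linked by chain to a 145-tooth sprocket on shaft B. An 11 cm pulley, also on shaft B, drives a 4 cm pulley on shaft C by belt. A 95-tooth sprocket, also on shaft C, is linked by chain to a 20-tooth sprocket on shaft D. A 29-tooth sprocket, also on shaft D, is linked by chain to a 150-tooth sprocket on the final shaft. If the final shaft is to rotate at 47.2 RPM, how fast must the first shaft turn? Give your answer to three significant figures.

Overall ratio R = 6.5909 × 0.36364 × 0.21053 × 5.1724 = 2.6098.
Required input speed = output speed × R = 47.2 × 2.6098 = 123.18 RPM.

123 RPM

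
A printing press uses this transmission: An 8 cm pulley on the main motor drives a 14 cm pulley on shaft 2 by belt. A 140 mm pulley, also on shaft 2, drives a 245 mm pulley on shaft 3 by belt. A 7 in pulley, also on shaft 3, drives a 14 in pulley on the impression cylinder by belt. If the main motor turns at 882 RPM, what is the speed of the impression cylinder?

Belt: ratio = 14/8 = 1.75, so shaft 2 turns at 882 / 1.75 = 504 RPM.
Belt: ratio = 245/140 = 1.75, so shaft 3 turns at 504 / 1.75 = 288 RPM.
Belt: ratio = 14/7 = 2, so the impression cylinder turns at 288 / 2 = 144 RPM.

144 RPM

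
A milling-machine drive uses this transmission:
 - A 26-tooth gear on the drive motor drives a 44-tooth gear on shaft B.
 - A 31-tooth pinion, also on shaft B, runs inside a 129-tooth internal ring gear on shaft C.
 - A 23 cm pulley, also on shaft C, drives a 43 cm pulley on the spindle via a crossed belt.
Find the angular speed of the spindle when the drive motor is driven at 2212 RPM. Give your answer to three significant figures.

gear mesh 44/26 = 1.6923 → 2212/1.6923 = 1307.1 RPM
internal gear 129/31 = 4.1613 → 1307.1/4.1613 = 314.11 RPM
belt 43/23 = 1.8696 → 314.11/1.8696 = 168.01 RPM

168 RPM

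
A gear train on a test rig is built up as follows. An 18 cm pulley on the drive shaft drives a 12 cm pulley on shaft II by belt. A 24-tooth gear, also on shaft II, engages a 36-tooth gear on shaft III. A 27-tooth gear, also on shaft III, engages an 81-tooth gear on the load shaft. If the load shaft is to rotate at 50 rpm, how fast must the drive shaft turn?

150 rpm

Overall ratio R = 0.66667 × 1.5 × 3 = 3.
Required input speed = output speed × R = 50 × 3 = 150 rpm.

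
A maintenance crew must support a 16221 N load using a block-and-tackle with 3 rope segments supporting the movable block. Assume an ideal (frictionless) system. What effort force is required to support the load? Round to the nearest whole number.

5407 N

Block-and-tackle MA = number of supporting rope parts = 3.
Effort = load / MA = 16221 / 3 = 5407 N.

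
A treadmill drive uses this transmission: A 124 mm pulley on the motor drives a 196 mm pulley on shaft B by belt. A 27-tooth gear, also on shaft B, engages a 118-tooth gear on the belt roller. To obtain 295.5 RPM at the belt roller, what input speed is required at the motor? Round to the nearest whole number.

2041 RPM

Overall ratio R = 1.5806 × 4.3704 = 6.908.
Required input speed = output speed × R = 295.5 × 6.908 = 2041.3 RPM.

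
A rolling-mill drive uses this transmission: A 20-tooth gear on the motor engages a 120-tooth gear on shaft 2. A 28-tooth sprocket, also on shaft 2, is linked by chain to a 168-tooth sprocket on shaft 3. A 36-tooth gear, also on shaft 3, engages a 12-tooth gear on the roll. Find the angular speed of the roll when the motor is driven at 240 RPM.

20 RPM

Gear mesh: ratio = 120/20 = 6, so shaft 2 turns at 240 / 6 = 40 RPM.
Chain: ratio = 168/28 = 6, so shaft 3 turns at 40 / 6 = 6.6667 RPM.
Gear mesh: ratio = 12/36 = 0.33333, so the roll turns at 6.6667 / 0.33333 = 20 RPM.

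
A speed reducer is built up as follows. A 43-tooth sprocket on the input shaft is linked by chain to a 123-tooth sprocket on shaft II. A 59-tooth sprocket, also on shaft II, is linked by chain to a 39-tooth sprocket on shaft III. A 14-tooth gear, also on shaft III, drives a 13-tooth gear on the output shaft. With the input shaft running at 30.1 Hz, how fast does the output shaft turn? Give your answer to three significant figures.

Chain: ratio = 123/43 = 2.8605, so shaft II turns at 30.1 / 2.8605 = 10.523 Hz.
Chain: ratio = 39/59 = 0.66102, so shaft III turns at 10.523 / 0.66102 = 15.919 Hz.
Gear mesh: ratio = 13/14 = 0.92857, so the output shaft turns at 15.919 / 0.92857 = 17.144 Hz.

17.1 Hz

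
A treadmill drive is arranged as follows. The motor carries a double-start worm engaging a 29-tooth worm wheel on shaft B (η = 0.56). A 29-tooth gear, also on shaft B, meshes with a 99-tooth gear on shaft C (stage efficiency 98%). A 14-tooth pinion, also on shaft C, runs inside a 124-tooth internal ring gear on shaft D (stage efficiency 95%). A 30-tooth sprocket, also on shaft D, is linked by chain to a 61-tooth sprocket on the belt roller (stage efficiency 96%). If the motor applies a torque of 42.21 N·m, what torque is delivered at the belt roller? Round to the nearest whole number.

18834 N·m

After the worm (29/2): 42.21 × 14.5 × 0.56 = 342.75 N·m
After the gear mesh (99/29): 342.75 × 3.4138 × 0.98 = 1146.7 N·m
After the internal gear (124/14): 1146.7 × 8.8571 × 0.95 = 9648.3 N·m
After the chain (61/30): 9648.3 × 2.0333 × 0.96 = 18834 N·m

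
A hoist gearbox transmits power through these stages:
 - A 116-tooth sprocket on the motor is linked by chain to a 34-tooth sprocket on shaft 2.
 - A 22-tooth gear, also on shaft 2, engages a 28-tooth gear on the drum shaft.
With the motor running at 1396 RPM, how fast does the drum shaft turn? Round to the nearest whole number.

3742 RPM

the motor → shaft 2 (chain, 34/116): 1396 ÷ 0.2931 = 4762.8 RPM
shaft 2 → the drum shaft (gear mesh, 28/22): 4762.8 ÷ 1.2727 = 3742.2 RPM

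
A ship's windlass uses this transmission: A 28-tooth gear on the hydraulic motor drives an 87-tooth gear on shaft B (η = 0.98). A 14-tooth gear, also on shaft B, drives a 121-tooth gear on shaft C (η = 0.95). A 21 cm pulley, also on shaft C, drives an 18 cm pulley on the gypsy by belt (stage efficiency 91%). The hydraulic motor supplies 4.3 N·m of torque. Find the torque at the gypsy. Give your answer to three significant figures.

After the gear mesh (87/28): 4.3 × 3.1071 × 0.98 = 13.094 N·m
After the gear mesh (121/14): 13.094 × 8.6429 × 0.95 = 107.51 N·m
After the belt (18/21): 107.51 × 0.85714 × 0.91 = 83.855 N·m

83.9 N·m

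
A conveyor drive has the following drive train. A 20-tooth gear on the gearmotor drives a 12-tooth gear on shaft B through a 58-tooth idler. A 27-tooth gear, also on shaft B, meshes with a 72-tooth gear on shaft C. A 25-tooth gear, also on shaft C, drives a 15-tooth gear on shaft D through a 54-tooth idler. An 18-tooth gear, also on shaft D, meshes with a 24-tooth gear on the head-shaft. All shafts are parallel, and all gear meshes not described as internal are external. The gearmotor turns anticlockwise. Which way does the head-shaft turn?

anticlockwise

the gearmotor → shaft B: driver → idler → driven is 2 external meshes, 2 reversals → CCW.
shaft B → shaft C: external mesh, 1 reversal → CW.
shaft C → shaft D: driver → idler → driven is 2 external meshes, 2 reversals → CW.
shaft D → the head-shaft: external mesh, 1 reversal → CCW.
6 reversals in total — an even number — so the head-shaft turns the same way as the gearmotor.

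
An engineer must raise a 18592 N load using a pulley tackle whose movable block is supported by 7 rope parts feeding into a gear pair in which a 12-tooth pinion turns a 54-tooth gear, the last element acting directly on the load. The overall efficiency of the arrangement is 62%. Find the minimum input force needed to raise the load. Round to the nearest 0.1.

952.0 N

Block-and-tackle MA = number of supporting rope parts = 7.
Gear pair MA = 54/12 = 4.5.
Combined ideal MA = 7 × 4.5 = 31.5.
Actual MA = 31.5 × 0.62 = 19.53.
Effort = load / actual MA = 18592 / 19.53 = 951.97 N.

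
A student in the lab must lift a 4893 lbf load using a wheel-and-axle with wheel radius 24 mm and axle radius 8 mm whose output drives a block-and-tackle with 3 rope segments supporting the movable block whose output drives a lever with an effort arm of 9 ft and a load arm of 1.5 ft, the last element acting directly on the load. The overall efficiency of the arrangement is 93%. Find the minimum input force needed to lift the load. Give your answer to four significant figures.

97.43 lbf

Wheel-and-axle MA = R/r = 24/8 = 3.
Block-and-tackle MA = number of supporting rope parts = 3.
Lever MA = effort arm / load arm = 9/1.5 = 6.
Combined ideal MA = 3 × 3 × 6 = 54.
Actual MA = 54 × 0.93 = 50.22.
Effort = load / actual MA = 4893 / 50.22 = 97.431 lbf.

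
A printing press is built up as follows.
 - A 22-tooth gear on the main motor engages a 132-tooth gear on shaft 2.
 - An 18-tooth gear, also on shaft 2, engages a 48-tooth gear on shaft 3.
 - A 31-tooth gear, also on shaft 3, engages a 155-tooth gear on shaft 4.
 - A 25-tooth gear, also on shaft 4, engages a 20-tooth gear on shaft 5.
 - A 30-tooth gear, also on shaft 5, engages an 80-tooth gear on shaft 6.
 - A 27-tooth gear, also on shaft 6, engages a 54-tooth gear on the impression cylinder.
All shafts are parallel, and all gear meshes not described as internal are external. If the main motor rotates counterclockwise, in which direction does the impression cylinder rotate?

the main motor → shaft 2: external mesh, 1 reversal → CW.
shaft 2 → shaft 3: external mesh, 1 reversal → CCW.
shaft 3 → shaft 4: external mesh, 1 reversal → CW.
shaft 4 → shaft 5: external mesh, 1 reversal → CCW.
shaft 5 → shaft 6: external mesh, 1 reversal → CW.
shaft 6 → the impression cylinder: external mesh, 1 reversal → CCW.
6 reversals in total — an even number — so the impression cylinder turns the same way as the main motor.

counterclockwise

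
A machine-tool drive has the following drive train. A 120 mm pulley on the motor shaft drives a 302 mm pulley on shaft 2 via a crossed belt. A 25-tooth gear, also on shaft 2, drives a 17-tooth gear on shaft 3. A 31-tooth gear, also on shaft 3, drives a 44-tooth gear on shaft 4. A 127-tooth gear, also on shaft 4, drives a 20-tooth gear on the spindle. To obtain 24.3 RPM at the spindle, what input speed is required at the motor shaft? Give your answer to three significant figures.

Overall ratio R = 2.5167 × 0.68 × 1.4194 × 0.15748 = 0.38252.
Required input speed = output speed × R = 24.3 × 0.38252 = 9.2952 RPM.

9.30 RPM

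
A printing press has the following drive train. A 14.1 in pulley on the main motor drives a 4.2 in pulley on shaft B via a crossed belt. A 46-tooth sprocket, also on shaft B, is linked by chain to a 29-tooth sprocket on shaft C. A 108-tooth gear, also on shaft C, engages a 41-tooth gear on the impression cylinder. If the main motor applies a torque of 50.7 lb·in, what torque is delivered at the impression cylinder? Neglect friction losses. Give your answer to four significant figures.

After the belt (4.2/14.1): 50.7 × 0.29787 = 15.102 lb·in
After the chain (29/46): 15.102 × 0.63043 = 9.5209 lb·in
After the gear mesh (41/108): 9.5209 × 0.37963 = 3.6144 lb·in

3.614 lb·in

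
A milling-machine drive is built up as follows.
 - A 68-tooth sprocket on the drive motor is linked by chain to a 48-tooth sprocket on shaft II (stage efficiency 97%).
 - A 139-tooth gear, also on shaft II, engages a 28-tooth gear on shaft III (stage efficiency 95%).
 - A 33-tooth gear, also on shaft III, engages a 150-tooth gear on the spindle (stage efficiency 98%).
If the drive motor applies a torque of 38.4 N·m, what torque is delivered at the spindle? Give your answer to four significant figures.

22.41 N·m

Chain: ratio = 48/68 = 0.70588; torque at shaft II = 38.4 × 0.70588 × 0.97 = 26.293 N·m.
Gear mesh: ratio = 28/139 = 0.20144; torque at shaft III = 26.293 × 0.20144 × 0.95 = 5.0316 N·m.
Gear mesh: ratio = 150/33 = 4.5455; torque at the spindle = 5.0316 × 4.5455 × 0.98 = 22.413 N·m.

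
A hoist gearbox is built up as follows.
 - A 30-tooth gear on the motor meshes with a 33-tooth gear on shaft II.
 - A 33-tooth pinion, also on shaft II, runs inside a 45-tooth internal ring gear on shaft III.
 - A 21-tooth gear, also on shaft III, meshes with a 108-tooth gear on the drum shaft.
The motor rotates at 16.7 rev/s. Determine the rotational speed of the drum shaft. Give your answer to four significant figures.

2.165 rev/s

the motor → shaft II (gear mesh, 33/30): 16.7 ÷ 1.1 = 15.182 rev/s
shaft II → shaft III (internal gear, 45/33): 15.182 ÷ 1.3636 = 11.133 rev/s
shaft III → the drum shaft (gear mesh, 108/21): 11.133 ÷ 5.1429 = 2.1648 rev/s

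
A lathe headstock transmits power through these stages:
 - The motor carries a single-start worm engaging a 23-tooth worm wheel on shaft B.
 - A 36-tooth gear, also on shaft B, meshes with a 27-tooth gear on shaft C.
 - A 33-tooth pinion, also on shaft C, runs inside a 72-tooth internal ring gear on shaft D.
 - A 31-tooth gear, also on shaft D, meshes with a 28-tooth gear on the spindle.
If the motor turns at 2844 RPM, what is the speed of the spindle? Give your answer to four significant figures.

83.66 RPM

the motor → shaft B (worm, 23/1): 2844 ÷ 23 = 123.65 RPM
shaft B → shaft C (gear mesh, 27/36): 123.65 ÷ 0.75 = 164.87 RPM
shaft C → shaft D (internal gear, 72/33): 164.87 ÷ 2.1818 = 75.565 RPM
shaft D → the spindle (gear mesh, 28/31): 75.565 ÷ 0.90323 = 83.661 RPM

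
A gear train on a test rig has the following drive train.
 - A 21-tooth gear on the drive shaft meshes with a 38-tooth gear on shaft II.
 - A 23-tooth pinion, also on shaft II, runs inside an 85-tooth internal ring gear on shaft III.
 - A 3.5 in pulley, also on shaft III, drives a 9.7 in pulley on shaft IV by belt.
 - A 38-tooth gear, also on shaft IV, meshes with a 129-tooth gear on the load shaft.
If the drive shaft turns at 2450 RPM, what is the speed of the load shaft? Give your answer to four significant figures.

the drive shaft → shaft II (gear mesh, 38/21): 2450 ÷ 1.8095 = 1353.9 RPM
shaft II → shaft III (internal gear, 85/23): 1353.9 ÷ 3.6957 = 366.36 RPM
shaft III → shaft IV (belt, 9.7/3.5): 366.36 ÷ 2.7714 = 132.19 RPM
shaft IV → the load shaft (gear mesh, 129/38): 132.19 ÷ 3.3947 = 38.94 RPM

38.94 RPM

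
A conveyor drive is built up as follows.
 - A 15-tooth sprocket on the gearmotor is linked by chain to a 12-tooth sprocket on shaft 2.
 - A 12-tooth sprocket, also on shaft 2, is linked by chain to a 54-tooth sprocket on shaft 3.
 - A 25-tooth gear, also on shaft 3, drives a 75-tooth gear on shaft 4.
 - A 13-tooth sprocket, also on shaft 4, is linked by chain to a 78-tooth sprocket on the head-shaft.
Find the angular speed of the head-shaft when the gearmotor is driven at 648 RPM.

Chain: ratio = 12/15 = 0.8, so shaft 2 turns at 648 / 0.8 = 810 RPM.
Chain: ratio = 54/12 = 4.5, so shaft 3 turns at 810 / 4.5 = 180 RPM.
Gear mesh: ratio = 75/25 = 3, so shaft 4 turns at 180 / 3 = 60 RPM.
Chain: ratio = 78/13 = 6, so the head-shaft turns at 60 / 6 = 10 RPM.

10 RPM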